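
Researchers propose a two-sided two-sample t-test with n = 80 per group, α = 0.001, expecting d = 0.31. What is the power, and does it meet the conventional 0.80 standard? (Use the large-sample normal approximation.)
Power ≈ 0.09; the study is underpowered (power < 0.80)

Power calculation (two-sample t-test, normal approximation):
z_β = d · √(n/2) - z_{α/2}
z_β = 0.31 · √(80/2) - 3.291
z_β = 0.31 · 6.325 - 3.291
z_β = -1.330

Power = Φ(z_β) = Φ(-1.330) ≈ 0.092

Effect size d = 0.31 is small by Cohen's convention (0.2/0.5/0.8).

Threshold: power ≥ 0.80 is conventionally adequate.
Power ≈ 0.09 → the study is underpowered (power < 0.80).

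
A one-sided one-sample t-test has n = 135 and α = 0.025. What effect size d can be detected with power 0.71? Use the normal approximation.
d ≈ 0.22

Minimum detectable effect (one-sample t-test, normal approximation):
d = (z_α + z_β) / √n
d = (1.960 + 0.553) / √135
d = 2.513 / 11.619
d ≈ 0.22

By Cohen's convention (0.2 small / 0.5 medium / 0.8 large): small effect.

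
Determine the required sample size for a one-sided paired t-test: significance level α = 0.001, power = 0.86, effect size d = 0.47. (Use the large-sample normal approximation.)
n = 79 pairs

Sample size formula (paired t-test, normal approximation):
n = ((z_α + z_β) / d)²

z_α = 3.090 (for α = 0.001, one-sided)
z_β = 1.080 (for power = 0.86)
d = 0.47

n = ((3.090 + 1.080) / 0.47)²
n = (8.872)²
n ≈ 78.71
Round up to the next whole number: n = 79 pairs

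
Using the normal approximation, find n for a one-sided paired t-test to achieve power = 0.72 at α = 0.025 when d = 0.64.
n = 16 pairs

Sample size formula (paired t-test, normal approximation):
n = ((z_α + z_β) / d)²

z_α = 1.960 (for α = 0.025, one-sided)
z_β = 0.583 (for power = 0.72)
d = 0.64

n = ((1.960 + 0.583) / 0.64)²
n = (3.973)²
n ≈ 15.78
Round up to the next whole number: n = 16 pairs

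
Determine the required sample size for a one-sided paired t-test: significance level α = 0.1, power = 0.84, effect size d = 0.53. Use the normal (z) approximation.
n = 19 pairs

Sample size formula (paired t-test, normal approximation):
n = ((z_α + z_β) / d)²

z_α = 1.282 (for α = 0.1, one-sided)
z_β = 0.994 (for power = 0.84)
d = 0.53

n = ((1.282 + 0.994) / 0.53)²
n = (4.294)²
n ≈ 18.44
Round up to the next whole number: n = 19 pairs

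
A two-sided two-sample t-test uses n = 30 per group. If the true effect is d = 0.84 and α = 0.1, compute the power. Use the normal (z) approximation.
Power ≈ 0.95

Power calculation (two-sample t-test, normal approximation):
z_β = d · √(n/2) - z_{α/2}
z_β = 0.84 · √(30/2) - 1.645
z_β = 0.84 · 3.873 - 1.645
z_β = 1.608

Power = Φ(z_β) = Φ(1.608) ≈ 0.946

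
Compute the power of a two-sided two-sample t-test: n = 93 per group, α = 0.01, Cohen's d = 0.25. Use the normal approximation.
Power ≈ 0.19

Power calculation (two-sample t-test, normal approximation):
z_β = d · √(n/2) - z_{α/2}
z_β = 0.25 · √(93/2) - 2.576
z_β = 0.25 · 6.819 - 2.576
z_β = -0.871

Power = Φ(z_β) = Φ(-0.871) ≈ 0.192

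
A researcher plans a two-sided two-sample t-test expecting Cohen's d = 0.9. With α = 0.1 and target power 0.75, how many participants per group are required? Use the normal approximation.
n = 14 per group

Sample size formula (two-sample t-test, normal approximation):
n = 2 · ((z_{α/2} + z_β) / d)²

z_{α/2} = 1.645 (for α = 0.1, two-sided)
z_β = 0.674 (for power = 0.75)
d = 0.9

n = 2 · ((1.645 + 0.674) / 0.9)²
n = 2 · (2.577)²
n ≈ 13.28
Round up to the next whole number: n = 14 per group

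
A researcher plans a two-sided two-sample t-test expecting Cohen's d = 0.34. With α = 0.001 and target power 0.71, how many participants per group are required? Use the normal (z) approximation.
n = 256 per group

Sample size formula (two-sample t-test, normal approximation):
n = 2 · ((z_{α/2} + z_β) / d)²

z_{α/2} = 3.291 (for α = 0.001, two-sided)
z_β = 0.553 (for power = 0.71)
d = 0.34

n = 2 · ((3.291 + 0.553) / 0.34)²
n = 2 · (11.306)²
n ≈ 255.65
Round up to the next whole number: n = 256 per group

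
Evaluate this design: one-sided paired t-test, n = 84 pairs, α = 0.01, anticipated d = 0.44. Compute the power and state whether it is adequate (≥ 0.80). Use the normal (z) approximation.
Power ≈ 0.96; the study is adequately powered (power ≥ 0.80)

Power calculation (paired t-test, normal approximation):
z_β = d · √n - z_α
z_β = 0.44 · √84 - 2.326
z_β = 0.44 · 9.165 - 2.326
z_β = 1.706

Power = Φ(z_β) = Φ(1.706) ≈ 0.956

Effect size d = 0.44 is small by Cohen's convention (0.2/0.5/0.8).

Threshold: power ≥ 0.80 is conventionally adequate.
Power ≈ 0.96 → the study is adequately powered (power ≥ 0.80).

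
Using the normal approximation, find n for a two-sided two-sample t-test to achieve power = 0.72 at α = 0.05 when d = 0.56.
n = 42 per group

Sample size formula (two-sample t-test, normal approximation):
n = 2 · ((z_{α/2} + z_β) / d)²

z_{α/2} = 1.960 (for α = 0.05, two-sided)
z_β = 0.583 (for power = 0.72)
d = 0.56

n = 2 · ((1.960 + 0.583) / 0.56)²
n = 2 · (4.541)²
n ≈ 41.24
Round up to the next whole number: n = 42 per group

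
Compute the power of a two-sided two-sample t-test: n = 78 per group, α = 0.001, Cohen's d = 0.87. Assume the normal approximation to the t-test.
Power ≈ 0.98

Power calculation (two-sample t-test, normal approximation):
z_β = d · √(n/2) - z_{α/2}
z_β = 0.87 · √(78/2) - 3.291
z_β = 0.87 · 6.245 - 3.291
z_β = 2.143

Power = Φ(z_β) = Φ(2.143) ≈ 0.984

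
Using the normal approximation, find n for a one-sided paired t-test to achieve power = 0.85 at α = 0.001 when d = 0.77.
n = 29 pairs

Sample size formula (paired t-test, normal approximation):
n = ((z_α + z_β) / d)²

z_α = 3.090 (for α = 0.001, one-sided)
z_β = 1.036 (for power = 0.85)
d = 0.77

n = ((3.090 + 1.036) / 0.77)²
n = (5.358)²
n ≈ 28.71
Round up to the next whole number: n = 29 pairs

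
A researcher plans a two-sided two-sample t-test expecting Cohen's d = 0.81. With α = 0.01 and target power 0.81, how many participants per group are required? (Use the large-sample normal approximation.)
n = 37 per group

Sample size formula (two-sample t-test, normal approximation):
n = 2 · ((z_{α/2} + z_β) / d)²

z_{α/2} = 2.576 (for α = 0.01, two-sided)
z_β = 0.878 (for power = 0.81)
d = 0.81

n = 2 · ((2.576 + 0.878) / 0.81)²
n = 2 · (4.264)²
n ≈ 36.36
Round up to the next whole number: n = 37 per group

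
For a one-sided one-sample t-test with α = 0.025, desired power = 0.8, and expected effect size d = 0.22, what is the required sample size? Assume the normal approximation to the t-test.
n = 163

Sample size formula (one-sample t-test, normal approximation):
n = ((z_α + z_β) / d)²

z_α = 1.960 (for α = 0.025, one-sided)
z_β = 0.842 (for power = 0.8)
d = 0.22

n = ((1.960 + 0.842) / 0.22)²
n = (12.736)²
n ≈ 162.21
Round up to the next whole number: n = 163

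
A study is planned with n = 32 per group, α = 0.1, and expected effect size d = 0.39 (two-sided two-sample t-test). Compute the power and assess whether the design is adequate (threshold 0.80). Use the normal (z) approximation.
Power ≈ 0.47; the study is underpowered (power < 0.80)

Power calculation (two-sample t-test, normal approximation):
z_β = d · √(n/2) - z_{α/2}
z_β = 0.39 · √(32/2) - 1.645
z_β = 0.39 · 4.000 - 1.645
z_β = -0.085

Power = Φ(z_β) = Φ(-0.085) ≈ 0.466

Effect size d = 0.39 is small by Cohen's convention (0.2/0.5/0.8).

Threshold: power ≥ 0.80 is conventionally adequate.
Power ≈ 0.47 → the study is underpowered (power < 0.80).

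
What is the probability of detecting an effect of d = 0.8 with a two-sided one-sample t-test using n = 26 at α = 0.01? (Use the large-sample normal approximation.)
Power ≈ 0.93

Power calculation (one-sample t-test, normal approximation):
z_β = d · √n - z_{α/2}
z_β = 0.8 · √26 - 2.576
z_β = 0.8 · 5.099 - 2.576
z_β = 1.503

Power = Φ(z_β) = Φ(1.503) ≈ 0.934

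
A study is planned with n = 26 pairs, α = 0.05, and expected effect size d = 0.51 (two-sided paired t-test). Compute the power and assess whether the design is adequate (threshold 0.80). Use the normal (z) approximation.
Power ≈ 0.74; the study is underpowered (power < 0.80)

Power calculation (paired t-test, normal approximation):
z_β = d · √n - z_{α/2}
z_β = 0.51 · √26 - 1.960
z_β = 0.51 · 5.099 - 1.960
z_β = 0.641

Power = Φ(z_β) = Φ(0.641) ≈ 0.739

Effect size d = 0.51 is medium by Cohen's convention (0.2/0.5/0.8).

Threshold: power ≥ 0.80 is conventionally adequate.
Power ≈ 0.74 → the study is underpowered (power < 0.80).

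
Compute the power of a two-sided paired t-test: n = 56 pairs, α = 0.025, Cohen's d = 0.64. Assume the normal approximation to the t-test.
Power ≈ 0.99

Power calculation (paired t-test, normal approximation):
z_β = d · √n - z_{α/2}
z_β = 0.64 · √56 - 2.241
z_β = 0.64 · 7.483 - 2.241
z_β = 2.548

Power = Φ(z_β) = Φ(2.548) ≈ 0.995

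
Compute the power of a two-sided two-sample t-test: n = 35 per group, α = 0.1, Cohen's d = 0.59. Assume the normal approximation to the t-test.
Power ≈ 0.79

Power calculation (two-sample t-test, normal approximation):
z_β = d · √(n/2) - z_{α/2}
z_β = 0.59 · √(35/2) - 1.645
z_β = 0.59 · 4.183 - 1.645
z_β = 0.823

Power = Φ(z_β) = Φ(0.823) ≈ 0.795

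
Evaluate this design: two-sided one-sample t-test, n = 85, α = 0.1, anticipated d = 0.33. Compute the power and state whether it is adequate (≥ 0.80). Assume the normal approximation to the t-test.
Power ≈ 0.92; the study is adequately powered (power ≥ 0.80)

Power calculation (one-sample t-test, normal approximation):
z_β = d · √n - z_{α/2}
z_β = 0.33 · √85 - 1.645
z_β = 0.33 · 9.220 - 1.645
z_β = 1.398

Power = Φ(z_β) = Φ(1.398) ≈ 0.919

Effect size d = 0.33 is small by Cohen's convention (0.2/0.5/0.8).

Threshold: power ≥ 0.80 is conventionally adequate.
Power ≈ 0.92 → the study is adequately powered (power ≥ 0.80).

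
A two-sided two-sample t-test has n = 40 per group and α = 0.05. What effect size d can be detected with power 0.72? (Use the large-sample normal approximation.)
d ≈ 0.57

Minimum detectable effect (two-sample t-test, normal approximation):
d = (z_{α/2} + z_β) / √(n/2)
d = (1.960 + 0.583) / √(40/2)
d = 2.543 / 4.472
d ≈ 0.57

By Cohen's convention (0.2 small / 0.5 medium / 0.8 large): medium effect.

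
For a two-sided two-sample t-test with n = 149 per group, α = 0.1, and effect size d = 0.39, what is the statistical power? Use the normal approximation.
Power ≈ 0.96

Power calculation (two-sample t-test, normal approximation):
z_β = d · √(n/2) - z_{α/2}
z_β = 0.39 · √(149/2) - 1.645
z_β = 0.39 · 8.631 - 1.645
z_β = 1.721

Power = Φ(z_β) = Φ(1.721) ≈ 0.957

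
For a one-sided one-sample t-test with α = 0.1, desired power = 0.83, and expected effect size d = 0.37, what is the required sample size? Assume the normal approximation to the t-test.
n = 37

Sample size formula (one-sample t-test, normal approximation):
n = ((z_α + z_β) / d)²

z_α = 1.282 (for α = 0.1, one-sided)
z_β = 0.954 (for power = 0.83)
d = 0.37

n = ((1.282 + 0.954) / 0.37)²
n = (6.043)²
n ≈ 36.52
Round up to the next whole number: n = 37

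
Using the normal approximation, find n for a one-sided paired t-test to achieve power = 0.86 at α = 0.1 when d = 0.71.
n = 12 pairs

Sample size formula (paired t-test, normal approximation):
n = ((z_α + z_β) / d)²

z_α = 1.282 (for α = 0.1, one-sided)
z_β = 1.080 (for power = 0.86)
d = 0.71

n = ((1.282 + 1.080) / 0.71)²
n = (3.327)²
n ≈ 11.07
Round up to the next whole number: n = 12 pairs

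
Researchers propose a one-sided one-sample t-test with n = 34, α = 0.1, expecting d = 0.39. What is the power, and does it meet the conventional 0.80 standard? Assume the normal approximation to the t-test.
Power ≈ 0.84; the study is adequately powered (power ≥ 0.80)

Power calculation (one-sample t-test, normal approximation):
z_β = d · √n - z_α
z_β = 0.39 · √34 - 1.282
z_β = 0.39 · 5.831 - 1.282
z_β = 0.993

Power = Φ(z_β) = Φ(0.993) ≈ 0.840

Effect size d = 0.39 is small by Cohen's convention (0.2/0.5/0.8).

Threshold: power ≥ 0.80 is conventionally adequate.
Power ≈ 0.84 → the study is adequately powered (power ≥ 0.80).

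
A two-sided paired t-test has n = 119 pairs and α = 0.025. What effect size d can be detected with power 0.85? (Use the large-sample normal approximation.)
d ≈ 0.30

Minimum detectable effect (paired t-test, normal approximation):
d = (z_{α/2} + z_β) / √n
d = (2.241 + 1.036) / √119
d = 3.278 / 10.909
d ≈ 0.30

By Cohen's convention (0.2 small / 0.5 medium / 0.8 large): small effect.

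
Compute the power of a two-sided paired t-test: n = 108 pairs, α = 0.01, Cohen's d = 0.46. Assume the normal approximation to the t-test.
Power ≈ 0.99

Power calculation (paired t-test, normal approximation):
z_β = d · √n - z_{α/2}
z_β = 0.46 · √108 - 2.576
z_β = 0.46 · 10.392 - 2.576
z_β = 2.205

Power = Φ(z_β) = Φ(2.205) ≈ 0.986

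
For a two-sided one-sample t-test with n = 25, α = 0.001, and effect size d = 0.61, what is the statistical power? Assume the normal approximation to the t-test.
Power ≈ 0.40

Power calculation (one-sample t-test, normal approximation):
z_β = d · √n - z_{α/2}
z_β = 0.61 · √25 - 3.291
z_β = 0.61 · 5.000 - 3.291
z_β = -0.241

Power = Φ(z_β) = Φ(-0.241) ≈ 0.405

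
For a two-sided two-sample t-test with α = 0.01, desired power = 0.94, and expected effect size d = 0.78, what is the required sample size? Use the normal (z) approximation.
n = 57 per group

Sample size formula (two-sample t-test, normal approximation):
n = 2 · ((z_{α/2} + z_β) / d)²

z_{α/2} = 2.576 (for α = 0.01, two-sided)
z_β = 1.555 (for power = 0.94)
d = 0.78

n = 2 · ((2.576 + 1.555) / 0.78)²
n = 2 · (5.296)²
n ≈ 56.10
Round up to the next whole number: n = 57 per group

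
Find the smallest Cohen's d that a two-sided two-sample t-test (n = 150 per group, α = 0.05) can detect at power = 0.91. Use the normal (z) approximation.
d ≈ 0.38

Minimum detectable effect (two-sample t-test, normal approximation):
d = (z_{α/2} + z_β) / √(n/2)
d = (1.960 + 1.341) / √(150/2)
d = 3.301 / 8.660
d ≈ 0.38

By Cohen's convention (0.2 small / 0.5 medium / 0.8 large): small effect.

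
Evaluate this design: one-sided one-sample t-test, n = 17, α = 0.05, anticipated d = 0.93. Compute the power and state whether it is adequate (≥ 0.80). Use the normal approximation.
Power ≈ 0.99; the study is adequately powered (power ≥ 0.80)

Power calculation (one-sample t-test, normal approximation):
z_β = d · √n - z_α
z_β = 0.93 · √17 - 1.645
z_β = 0.93 · 4.123 - 1.645
z_β = 2.190

Power = Φ(z_β) = Φ(2.190) ≈ 0.986

Effect size d = 0.93 is large by Cohen's convention (0.2/0.5/0.8).

Threshold: power ≥ 0.80 is conventionally adequate.
Power ≈ 0.99 → the study is adequately powered (power ≥ 0.80).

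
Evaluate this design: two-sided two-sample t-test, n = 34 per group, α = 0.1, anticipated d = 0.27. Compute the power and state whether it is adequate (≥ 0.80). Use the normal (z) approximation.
Power ≈ 0.30; the study is underpowered (power < 0.80)

Power calculation (two-sample t-test, normal approximation):
z_β = d · √(n/2) - z_{α/2}
z_β = 0.27 · √(34/2) - 1.645
z_β = 0.27 · 4.123 - 1.645
z_β = -0.532

Power = Φ(z_β) = Φ(-0.532) ≈ 0.297

Effect size d = 0.27 is small by Cohen's convention (0.2/0.5/0.8).

Threshold: power ≥ 0.80 is conventionally adequate.
Power ≈ 0.30 → the study is underpowered (power < 0.80).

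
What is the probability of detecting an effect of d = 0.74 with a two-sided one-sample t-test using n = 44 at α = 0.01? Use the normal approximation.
Power ≈ 0.99

Power calculation (one-sample t-test, normal approximation):
z_β = d · √n - z_{α/2}
z_β = 0.74 · √44 - 2.576
z_β = 0.74 · 6.633 - 2.576
z_β = 2.333

Power = Φ(z_β) = Φ(2.333) ≈ 0.990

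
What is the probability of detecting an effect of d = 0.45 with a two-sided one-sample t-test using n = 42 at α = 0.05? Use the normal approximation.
Power ≈ 0.83

Power calculation (one-sample t-test, normal approximation):
z_β = d · √n - z_{α/2}
z_β = 0.45 · √42 - 1.960
z_β = 0.45 · 6.481 - 1.960
z_β = 0.956

Power = Φ(z_β) = Φ(0.956) ≈ 0.831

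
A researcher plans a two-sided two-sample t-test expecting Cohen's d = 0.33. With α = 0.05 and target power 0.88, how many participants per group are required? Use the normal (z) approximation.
n = 181 per group

Sample size formula (two-sample t-test, normal approximation):
n = 2 · ((z_{α/2} + z_β) / d)²

z_{α/2} = 1.960 (for α = 0.05, two-sided)
z_β = 1.175 (for power = 0.88)
d = 0.33

n = 2 · ((1.960 + 1.175) / 0.33)²
n = 2 · (9.500)²
n ≈ 180.50
Round up to the next whole number: n = 181 per group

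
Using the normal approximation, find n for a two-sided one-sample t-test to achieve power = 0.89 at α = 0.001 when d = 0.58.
n = 61

Sample size formula (one-sample t-test, normal approximation):
n = ((z_{α/2} + z_β) / d)²

z_{α/2} = 3.291 (for α = 0.001, two-sided)
z_β = 1.227 (for power = 0.89)
d = 0.58

n = ((3.291 + 1.227) / 0.58)²
n = (7.790)²
n ≈ 60.68
Round up to the next whole number: n = 61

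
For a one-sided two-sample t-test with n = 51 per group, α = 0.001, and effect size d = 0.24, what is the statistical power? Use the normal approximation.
Power ≈ 0.03

Power calculation (two-sample t-test, normal approximation):
z_β = d · √(n/2) - z_α
z_β = 0.24 · √(51/2) - 3.090
z_β = 0.24 · 5.050 - 3.090
z_β = -1.878

Power = Φ(z_β) = Φ(-1.878) ≈ 0.030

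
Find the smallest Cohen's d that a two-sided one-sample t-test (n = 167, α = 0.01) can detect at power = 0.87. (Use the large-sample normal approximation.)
d ≈ 0.29

Minimum detectable effect (one-sample t-test, normal approximation):
d = (z_{α/2} + z_β) / √n
d = (2.576 + 1.126) / √167
d = 3.702 / 12.923
d ≈ 0.29

By Cohen's convention (0.2 small / 0.5 medium / 0.8 large): small effect.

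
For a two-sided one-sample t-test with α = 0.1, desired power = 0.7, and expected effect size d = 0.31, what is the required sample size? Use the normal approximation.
n = 49

Sample size formula (one-sample t-test, normal approximation):
n = ((z_{α/2} + z_β) / d)²

z_{α/2} = 1.645 (for α = 0.1, two-sided)
z_β = 0.524 (for power = 0.7)
d = 0.31

n = ((1.645 + 0.524) / 0.31)²
n = (6.997)²
n ≈ 48.96
Round up to the next whole number: n = 49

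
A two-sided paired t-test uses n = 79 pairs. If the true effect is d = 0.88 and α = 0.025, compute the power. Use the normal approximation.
Power ≈ 1.00

Power calculation (paired t-test, normal approximation):
z_β = d · √n - z_{α/2}
z_β = 0.88 · √79 - 2.241
z_β = 0.88 · 8.888 - 2.241
z_β = 5.580

Power = Φ(z_β) = Φ(5.580) ≈ 1.000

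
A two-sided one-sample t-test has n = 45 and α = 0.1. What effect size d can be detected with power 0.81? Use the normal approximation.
d ≈ 0.38

Minimum detectable effect (one-sample t-test, normal approximation):
d = (z_{α/2} + z_β) / √n
d = (1.645 + 0.878) / √45
d = 2.523 / 6.708
d ≈ 0.38

By Cohen's convention (0.2 small / 0.5 medium / 0.8 large): small effect.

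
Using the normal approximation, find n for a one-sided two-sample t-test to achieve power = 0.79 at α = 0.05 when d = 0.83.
n = 18 per group

Sample size formula (two-sample t-test, normal approximation):
n = 2 · ((z_α + z_β) / d)²

z_α = 1.645 (for α = 0.05, one-sided)
z_β = 0.806 (for power = 0.79)
d = 0.83

n = 2 · ((1.645 + 0.806) / 0.83)²
n = 2 · (2.953)²
n ≈ 17.44
Round up to the next whole number: n = 18 per group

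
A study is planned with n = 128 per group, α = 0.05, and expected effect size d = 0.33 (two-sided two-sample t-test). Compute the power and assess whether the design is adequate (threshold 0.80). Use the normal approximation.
Power ≈ 0.75; the study is underpowered (power < 0.80)

Power calculation (two-sample t-test, normal approximation):
z_β = d · √(n/2) - z_{α/2}
z_β = 0.33 · √(128/2) - 1.960
z_β = 0.33 · 8.000 - 1.960
z_β = 0.680

Power = Φ(z_β) = Φ(0.680) ≈ 0.752

Effect size d = 0.33 is small by Cohen's convention (0.2/0.5/0.8).

Threshold: power ≥ 0.80 is conventionally adequate.
Power ≈ 0.75 → the study is underpowered (power < 0.80).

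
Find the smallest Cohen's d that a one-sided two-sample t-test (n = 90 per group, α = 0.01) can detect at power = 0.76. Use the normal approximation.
d ≈ 0.45

Minimum detectable effect (two-sample t-test, normal approximation):
d = (z_α + z_β) / √(n/2)
d = (2.326 + 0.706) / √(90/2)
d = 3.033 / 6.708
d ≈ 0.45

By Cohen's convention (0.2 small / 0.5 medium / 0.8 large): small effect.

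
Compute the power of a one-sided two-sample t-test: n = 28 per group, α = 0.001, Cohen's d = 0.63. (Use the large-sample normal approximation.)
Power ≈ 0.23

Power calculation (two-sample t-test, normal approximation):
z_β = d · √(n/2) - z_α
z_β = 0.63 · √(28/2) - 3.090
z_β = 0.63 · 3.742 - 3.090
z_β = -0.733

Power = Φ(z_β) = Φ(-0.733) ≈ 0.232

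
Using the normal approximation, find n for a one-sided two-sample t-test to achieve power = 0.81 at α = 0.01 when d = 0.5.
n = 83 per group

Sample size formula (two-sample t-test, normal approximation):
n = 2 · ((z_α + z_β) / d)²

z_α = 2.326 (for α = 0.01, one-sided)
z_β = 0.878 (for power = 0.81)
d = 0.5

n = 2 · ((2.326 + 0.878) / 0.5)²
n = 2 · (6.408)²
n ≈ 82.12
Round up to the next whole number: n = 83 per group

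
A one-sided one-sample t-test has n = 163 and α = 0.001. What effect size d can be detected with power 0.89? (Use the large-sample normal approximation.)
d ≈ 0.34

Minimum detectable effect (one-sample t-test, normal approximation):
d = (z_α + z_β) / √n
d = (3.090 + 1.227) / √163
d = 4.317 / 12.767
d ≈ 0.34

By Cohen's convention (0.2 small / 0.5 medium / 0.8 large): small effect.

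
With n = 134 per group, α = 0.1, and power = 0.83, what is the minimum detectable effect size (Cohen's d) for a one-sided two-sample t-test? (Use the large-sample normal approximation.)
d ≈ 0.27

Minimum detectable effect (two-sample t-test, normal approximation):
d = (z_α + z_β) / √(n/2)
d = (1.282 + 0.954) / √(134/2)
d = 2.236 / 8.185
d ≈ 0.27

By Cohen's convention (0.2 small / 0.5 medium / 0.8 large): small effect.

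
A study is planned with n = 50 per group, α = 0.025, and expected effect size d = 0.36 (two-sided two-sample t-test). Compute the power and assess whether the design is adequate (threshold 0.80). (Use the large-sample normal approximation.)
Power ≈ 0.33; the study is underpowered (power < 0.80)

Power calculation (two-sample t-test, normal approximation):
z_β = d · √(n/2) - z_{α/2}
z_β = 0.36 · √(50/2) - 2.241
z_β = 0.36 · 5.000 - 2.241
z_β = -0.441

Power = Φ(z_β) = Φ(-0.441) ≈ 0.329

Effect size d = 0.36 is small by Cohen's convention (0.2/0.5/0.8).

Threshold: power ≥ 0.80 is conventionally adequate.
Power ≈ 0.33 → the study is underpowered (power < 0.80).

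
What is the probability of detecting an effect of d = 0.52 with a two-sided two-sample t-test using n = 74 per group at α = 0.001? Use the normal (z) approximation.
Power ≈ 0.45

Power calculation (two-sample t-test, normal approximation):
z_β = d · √(n/2) - z_{α/2}
z_β = 0.52 · √(74/2) - 3.291
z_β = 0.52 · 6.083 - 3.291
z_β = -0.127

Power = Φ(z_β) = Φ(-0.127) ≈ 0.449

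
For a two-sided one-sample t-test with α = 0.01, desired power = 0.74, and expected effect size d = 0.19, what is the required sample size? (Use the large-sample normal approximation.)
n = 288

Sample size formula (one-sample t-test, normal approximation):
n = ((z_{α/2} + z_β) / d)²

z_{α/2} = 2.576 (for α = 0.01, two-sided)
z_β = 0.643 (for power = 0.74)
d = 0.19

n = ((2.576 + 0.643) / 0.19)²
n = (16.942)²
n ≈ 287.03
Round up to the next whole number: n = 288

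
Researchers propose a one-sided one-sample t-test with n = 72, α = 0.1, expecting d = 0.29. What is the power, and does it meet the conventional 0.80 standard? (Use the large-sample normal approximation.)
Power ≈ 0.88; the study is adequately powered (power ≥ 0.80)

Power calculation (one-sample t-test, normal approximation):
z_β = d · √n - z_α
z_β = 0.29 · √72 - 1.282
z_β = 0.29 · 8.485 - 1.282
z_β = 1.179

Power = Φ(z_β) = Φ(1.179) ≈ 0.881

Effect size d = 0.29 is small by Cohen's convention (0.2/0.5/0.8).

Threshold: power ≥ 0.80 is conventionally adequate.
Power ≈ 0.88 → the study is adequately powered (power ≥ 0.80).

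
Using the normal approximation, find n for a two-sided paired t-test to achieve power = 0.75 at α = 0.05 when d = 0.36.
n = 54 pairs

Sample size formula (paired t-test, normal approximation):
n = ((z_{α/2} + z_β) / d)²

z_{α/2} = 1.960 (for α = 0.05, two-sided)
z_β = 0.674 (for power = 0.75)
d = 0.36

n = ((1.960 + 0.674) / 0.36)²
n = (7.317)²
n ≈ 53.54
Round up to the next whole number: n = 54 pairs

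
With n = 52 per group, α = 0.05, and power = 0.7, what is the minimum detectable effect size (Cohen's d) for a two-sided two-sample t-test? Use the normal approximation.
d ≈ 0.49

Minimum detectable effect (two-sample t-test, normal approximation):
d = (z_{α/2} + z_β) / √(n/2)
d = (1.960 + 0.524) / √(52/2)
d = 2.484 / 5.099
d ≈ 0.49

By Cohen's convention (0.2 small / 0.5 medium / 0.8 large): small effect.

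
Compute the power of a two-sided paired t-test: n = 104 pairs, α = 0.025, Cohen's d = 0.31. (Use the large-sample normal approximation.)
Power ≈ 0.82

Power calculation (paired t-test, normal approximation):
z_β = d · √n - z_{α/2}
z_β = 0.31 · √104 - 2.241
z_β = 0.31 · 10.198 - 2.241
z_β = 0.920

Power = Φ(z_β) = Φ(0.920) ≈ 0.821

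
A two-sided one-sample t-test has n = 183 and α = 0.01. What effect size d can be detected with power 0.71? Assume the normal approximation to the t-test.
d ≈ 0.23

Minimum detectable effect (one-sample t-test, normal approximation):
d = (z_{α/2} + z_β) / √n
d = (2.576 + 0.553) / √183
d = 3.129 / 13.528
d ≈ 0.23

By Cohen's convention (0.2 small / 0.5 medium / 0.8 large): small effect.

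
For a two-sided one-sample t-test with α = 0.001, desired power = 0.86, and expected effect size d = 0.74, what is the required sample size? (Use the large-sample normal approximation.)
n = 35

Sample size formula (one-sample t-test, normal approximation):
n = ((z_{α/2} + z_β) / d)²

z_{α/2} = 3.291 (for α = 0.001, two-sided)
z_β = 1.080 (for power = 0.86)
d = 0.74

n = ((3.291 + 1.080) / 0.74)²
n = (5.907)²
n ≈ 34.89
Round up to the next whole number: n = 35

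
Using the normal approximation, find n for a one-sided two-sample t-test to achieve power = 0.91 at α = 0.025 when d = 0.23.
n = 412 per group

Sample size formula (two-sample t-test, normal approximation):
n = 2 · ((z_α + z_β) / d)²

z_α = 1.960 (for α = 0.025, one-sided)
z_β = 1.341 (for power = 0.91)
d = 0.23

n = 2 · ((1.960 + 1.341) / 0.23)²
n = 2 · (14.352)²
n ≈ 411.96
Round up to the next whole number: n = 412 per group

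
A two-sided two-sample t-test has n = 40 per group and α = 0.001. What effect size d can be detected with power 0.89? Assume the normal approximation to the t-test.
d ≈ 1.01

Minimum detectable effect (two-sample t-test, normal approximation):
d = (z_{α/2} + z_β) / √(n/2)
d = (3.291 + 1.227) / √(40/2)
d = 4.517 / 4.472
d ≈ 1.01

By Cohen's convention (0.2 small / 0.5 medium / 0.8 large): large effect.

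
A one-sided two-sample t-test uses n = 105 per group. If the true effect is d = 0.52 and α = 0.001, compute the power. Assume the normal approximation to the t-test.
Power ≈ 0.75

Power calculation (two-sample t-test, normal approximation):
z_β = d · √(n/2) - z_α
z_β = 0.52 · √(105/2) - 3.090
z_β = 0.52 · 7.246 - 3.090
z_β = 0.678

Power = Φ(z_β) = Φ(0.678) ≈ 0.751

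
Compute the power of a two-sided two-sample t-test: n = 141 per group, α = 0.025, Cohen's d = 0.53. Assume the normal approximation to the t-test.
Power ≈ 0.99

Power calculation (two-sample t-test, normal approximation):
z_β = d · √(n/2) - z_{α/2}
z_β = 0.53 · √(141/2) - 2.241
z_β = 0.53 · 8.396 - 2.241
z_β = 2.209

Power = Φ(z_β) = Φ(2.209) ≈ 0.986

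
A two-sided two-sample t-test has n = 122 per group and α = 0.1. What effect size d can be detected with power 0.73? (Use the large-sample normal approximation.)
d ≈ 0.29

Minimum detectable effect (two-sample t-test, normal approximation):
d = (z_{α/2} + z_β) / √(n/2)
d = (1.645 + 0.613) / √(122/2)
d = 2.258 / 7.810
d ≈ 0.29

By Cohen's convention (0.2 small / 0.5 medium / 0.8 large): small effect.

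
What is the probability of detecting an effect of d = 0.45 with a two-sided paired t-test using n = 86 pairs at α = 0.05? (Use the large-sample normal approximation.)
Power ≈ 0.99

Power calculation (paired t-test, normal approximation):
z_β = d · √n - z_{α/2}
z_β = 0.45 · √86 - 1.960
z_β = 0.45 · 9.274 - 1.960
z_β = 2.213

Power = Φ(z_β) = Φ(2.213) ≈ 0.987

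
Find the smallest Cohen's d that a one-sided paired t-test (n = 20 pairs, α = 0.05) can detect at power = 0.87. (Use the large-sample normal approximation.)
d ≈ 0.62

Minimum detectable effect (paired t-test, normal approximation):
d = (z_α + z_β) / √n
d = (1.645 + 1.126) / √20
d = 2.771 / 4.472
d ≈ 0.62

By Cohen's convention (0.2 small / 0.5 medium / 0.8 large): medium effect.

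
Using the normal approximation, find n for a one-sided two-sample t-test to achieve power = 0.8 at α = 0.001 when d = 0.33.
n = 284 per group

Sample size formula (two-sample t-test, normal approximation):
n = 2 · ((z_α + z_β) / d)²

z_α = 3.090 (for α = 0.001, one-sided)
z_β = 0.842 (for power = 0.8)
d = 0.33

n = 2 · ((3.090 + 0.842) / 0.33)²
n = 2 · (11.915)²
n ≈ 283.93
Round up to the next whole number: n = 284 per group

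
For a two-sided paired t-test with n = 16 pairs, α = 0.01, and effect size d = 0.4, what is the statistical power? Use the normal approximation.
Power ≈ 0.16

Power calculation (paired t-test, normal approximation):
z_β = d · √n - z_{α/2}
z_β = 0.4 · √16 - 2.576
z_β = 0.4 · 4.000 - 2.576
z_β = -0.976

Power = Φ(z_β) = Φ(-0.976) ≈ 0.165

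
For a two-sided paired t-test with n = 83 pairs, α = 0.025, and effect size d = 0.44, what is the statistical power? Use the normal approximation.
Power ≈ 0.96

Power calculation (paired t-test, normal approximation):
z_β = d · √n - z_{α/2}
z_β = 0.44 · √83 - 2.241
z_β = 0.44 · 9.110 - 2.241
z_β = 1.767

Power = Φ(z_β) = Φ(1.767) ≈ 0.961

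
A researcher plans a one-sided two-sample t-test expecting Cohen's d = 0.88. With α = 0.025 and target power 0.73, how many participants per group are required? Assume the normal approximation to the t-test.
n = 18 per group

Sample size formula (two-sample t-test, normal approximation):
n = 2 · ((z_α + z_β) / d)²

z_α = 1.960 (for α = 0.025, one-sided)
z_β = 0.613 (for power = 0.73)
d = 0.88

n = 2 · ((1.960 + 0.613) / 0.88)²
n = 2 · (2.924)²
n ≈ 17.10
Round up to the next whole number: n = 18 per group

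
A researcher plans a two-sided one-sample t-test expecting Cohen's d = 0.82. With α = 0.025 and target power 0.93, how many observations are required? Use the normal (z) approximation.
n = 21

Sample size formula (one-sample t-test, normal approximation):
n = ((z_{α/2} + z_β) / d)²

z_{α/2} = 2.241 (for α = 0.025, two-sided)
z_β = 1.476 (for power = 0.93)
d = 0.82

n = ((2.241 + 1.476) / 0.82)²
n = (4.533)²
n ≈ 20.55
Round up to the next whole number: n = 21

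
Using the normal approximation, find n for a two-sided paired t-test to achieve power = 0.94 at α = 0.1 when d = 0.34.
n = 89 pairs

Sample size formula (paired t-test, normal approximation):
n = ((z_{α/2} + z_β) / d)²

z_{α/2} = 1.645 (for α = 0.1, two-sided)
z_β = 1.555 (for power = 0.94)
d = 0.34

n = ((1.645 + 1.555) / 0.34)²
n = (9.412)²
n ≈ 88.59
Round up to the next whole number: n = 89 pairs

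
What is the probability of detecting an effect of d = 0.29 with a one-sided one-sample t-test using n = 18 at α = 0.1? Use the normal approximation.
Power ≈ 0.48

Power calculation (one-sample t-test, normal approximation):
z_β = d · √n - z_α
z_β = 0.29 · √18 - 1.282
z_β = 0.29 · 4.243 - 1.282
z_β = -0.051

Power = Φ(z_β) = Φ(-0.051) ≈ 0.480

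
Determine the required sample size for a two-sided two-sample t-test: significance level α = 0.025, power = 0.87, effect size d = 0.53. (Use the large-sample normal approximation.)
n = 81 per group

Sample size formula (two-sample t-test, normal approximation):
n = 2 · ((z_{α/2} + z_β) / d)²

z_{α/2} = 2.241 (for α = 0.025, two-sided)
z_β = 1.126 (for power = 0.87)
d = 0.53

n = 2 · ((2.241 + 1.126) / 0.53)²
n = 2 · (6.353)²
n ≈ 80.72
Round up to the next whole number: n = 81 per group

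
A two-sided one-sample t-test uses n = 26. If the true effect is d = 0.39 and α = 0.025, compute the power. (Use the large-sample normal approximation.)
Power ≈ 0.40

Power calculation (one-sample t-test, normal approximation):
z_β = d · √n - z_{α/2}
z_β = 0.39 · √26 - 2.241
z_β = 0.39 · 5.099 - 2.241
z_β = -0.253

Power = Φ(z_β) = Φ(-0.253) ≈ 0.400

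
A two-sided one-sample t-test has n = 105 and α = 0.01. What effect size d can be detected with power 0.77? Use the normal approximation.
d ≈ 0.32

Minimum detectable effect (one-sample t-test, normal approximation):
d = (z_{α/2} + z_β) / √n
d = (2.576 + 0.739) / √105
d = 3.315 / 10.247
d ≈ 0.32

By Cohen's convention (0.2 small / 0.5 medium / 0.8 large): small effect.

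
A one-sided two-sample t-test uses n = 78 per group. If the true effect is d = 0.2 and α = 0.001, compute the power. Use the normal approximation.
Power ≈ 0.03

Power calculation (two-sample t-test, normal approximation):
z_β = d · √(n/2) - z_α
z_β = 0.2 · √(78/2) - 3.090
z_β = 0.2 · 6.245 - 3.090
z_β = -1.841

Power = Φ(z_β) = Φ(-1.841) ≈ 0.033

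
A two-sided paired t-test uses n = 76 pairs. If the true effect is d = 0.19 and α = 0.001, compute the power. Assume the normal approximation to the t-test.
Power ≈ 0.05

Power calculation (paired t-test, normal approximation):
z_β = d · √n - z_{α/2}
z_β = 0.19 · √76 - 3.291
z_β = 0.19 · 8.718 - 3.291
z_β = -1.634

Power = Φ(z_β) = Φ(-1.634) ≈ 0.051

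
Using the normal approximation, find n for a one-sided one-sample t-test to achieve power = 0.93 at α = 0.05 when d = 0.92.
n = 12

Sample size formula (one-sample t-test, normal approximation):
n = ((z_α + z_β) / d)²

z_α = 1.645 (for α = 0.05, one-sided)
z_β = 1.476 (for power = 0.93)
d = 0.92

n = ((1.645 + 1.476) / 0.92)²
n = (3.392)²
n ≈ 11.51
Round up to the next whole number: n = 12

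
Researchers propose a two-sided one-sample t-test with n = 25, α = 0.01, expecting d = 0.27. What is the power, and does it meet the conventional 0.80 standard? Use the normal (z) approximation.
Power ≈ 0.11; the study is underpowered (power < 0.80)

Power calculation (one-sample t-test, normal approximation):
z_β = d · √n - z_{α/2}
z_β = 0.27 · √25 - 2.576
z_β = 0.27 · 5.000 - 2.576
z_β = -1.226

Power = Φ(z_β) = Φ(-1.226) ≈ 0.110

Effect size d = 0.27 is small by Cohen's convention (0.2/0.5/0.8).

Threshold: power ≥ 0.80 is conventionally adequate.
Power ≈ 0.11 → the study is underpowered (power < 0.80).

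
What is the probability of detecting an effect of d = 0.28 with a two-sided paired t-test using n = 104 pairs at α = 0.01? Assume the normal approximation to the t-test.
Power ≈ 0.61

Power calculation (paired t-test, normal approximation):
z_β = d · √n - z_{α/2}
z_β = 0.28 · √104 - 2.576
z_β = 0.28 · 10.198 - 2.576
z_β = 0.280

Power = Φ(z_β) = Φ(0.280) ≈ 0.610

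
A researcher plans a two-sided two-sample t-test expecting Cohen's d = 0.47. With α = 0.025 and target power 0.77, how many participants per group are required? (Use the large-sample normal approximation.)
n = 81 per group

Sample size formula (two-sample t-test, normal approximation):
n = 2 · ((z_{α/2} + z_β) / d)²

z_{α/2} = 2.241 (for α = 0.025, two-sided)
z_β = 0.739 (for power = 0.77)
d = 0.47

n = 2 · ((2.241 + 0.739) / 0.47)²
n = 2 · (6.340)²
n ≈ 80.39
Round up to the next whole number: n = 81 per group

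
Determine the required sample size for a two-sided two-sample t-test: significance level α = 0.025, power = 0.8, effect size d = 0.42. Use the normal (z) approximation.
n = 108 per group

Sample size formula (two-sample t-test, normal approximation):
n = 2 · ((z_{α/2} + z_β) / d)²

z_{α/2} = 2.241 (for α = 0.025, two-sided)
z_β = 0.842 (for power = 0.8)
d = 0.42

n = 2 · ((2.241 + 0.842) / 0.42)²
n = 2 · (7.340)²
n ≈ 107.75
Round up to the next whole number: n = 108 per group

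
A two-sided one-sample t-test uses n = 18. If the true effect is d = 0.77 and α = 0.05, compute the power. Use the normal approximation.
Power ≈ 0.90

Power calculation (one-sample t-test, normal approximation):
z_β = d · √n - z_{α/2}
z_β = 0.77 · √18 - 1.960
z_β = 0.77 · 4.243 - 1.960
z_β = 1.307

Power = Φ(z_β) = Φ(1.307) ≈ 0.904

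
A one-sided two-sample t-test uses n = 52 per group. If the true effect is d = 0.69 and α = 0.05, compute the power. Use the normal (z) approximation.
Power ≈ 0.97

Power calculation (two-sample t-test, normal approximation):
z_β = d · √(n/2) - z_α
z_β = 0.69 · √(52/2) - 1.645
z_β = 0.69 · 5.099 - 1.645
z_β = 1.873

Power = Φ(z_β) = Φ(1.873) ≈ 0.969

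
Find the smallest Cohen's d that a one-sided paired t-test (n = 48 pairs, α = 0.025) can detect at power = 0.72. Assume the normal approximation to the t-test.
d ≈ 0.37

Minimum detectable effect (paired t-test, normal approximation):
d = (z_α + z_β) / √n
d = (1.960 + 0.583) / √48
d = 2.543 / 6.928
d ≈ 0.37

By Cohen's convention (0.2 small / 0.5 medium / 0.8 large): small effect.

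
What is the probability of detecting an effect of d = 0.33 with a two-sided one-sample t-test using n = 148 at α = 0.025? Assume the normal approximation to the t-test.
Power ≈ 0.96

Power calculation (one-sample t-test, normal approximation):
z_β = d · √n - z_{α/2}
z_β = 0.33 · √148 - 2.241
z_β = 0.33 · 12.166 - 2.241
z_β = 1.773

Power = Φ(z_β) = Φ(1.773) ≈ 0.962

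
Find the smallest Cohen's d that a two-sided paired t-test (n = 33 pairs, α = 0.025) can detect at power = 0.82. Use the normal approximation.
d ≈ 0.55

Minimum detectable effect (paired t-test, normal approximation):
d = (z_{α/2} + z_β) / √n
d = (2.241 + 0.915) / √33
d = 3.157 / 5.745
d ≈ 0.55

By Cohen's convention (0.2 small / 0.5 medium / 0.8 large): medium effect.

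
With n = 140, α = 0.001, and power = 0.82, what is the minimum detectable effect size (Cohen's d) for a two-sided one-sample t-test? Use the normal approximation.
d ≈ 0.36

Minimum detectable effect (one-sample t-test, normal approximation):
d = (z_{α/2} + z_β) / √n
d = (3.291 + 0.915) / √140
d = 4.206 / 11.832
d ≈ 0.36

By Cohen's convention (0.2 small / 0.5 medium / 0.8 large): small effect.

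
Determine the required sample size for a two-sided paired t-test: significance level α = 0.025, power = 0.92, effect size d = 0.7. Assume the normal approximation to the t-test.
n = 28 pairs

Sample size formula (paired t-test, normal approximation):
n = ((z_{α/2} + z_β) / d)²

z_{α/2} = 2.241 (for α = 0.025, two-sided)
z_β = 1.405 (for power = 0.92)
d = 0.7

n = ((2.241 + 1.405) / 0.7)²
n = (5.209)²
n ≈ 27.13
Round up to the next whole number: n = 28 pairs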